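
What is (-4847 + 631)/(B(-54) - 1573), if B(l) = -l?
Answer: 136/49 ≈ 2.7755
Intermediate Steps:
(-4847 + 631)/(B(-54) - 1573) = (-4847 + 631)/(-1*(-54) - 1573) = -4216/(54 - 1573) = -4216/(-1519) = -4216*(-1/1519) = 136/49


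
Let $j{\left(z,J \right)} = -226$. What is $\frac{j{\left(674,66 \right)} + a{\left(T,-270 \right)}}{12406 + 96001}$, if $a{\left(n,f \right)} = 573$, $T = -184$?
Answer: $\frac{347}{108407} \approx 0.0032009$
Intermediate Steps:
$\frac{j{\left(674,66 \right)} + a{\left(T,-270 \right)}}{12406 + 96001} = \frac{-226 + 573}{12406 + 96001} = \frac{347}{108407}$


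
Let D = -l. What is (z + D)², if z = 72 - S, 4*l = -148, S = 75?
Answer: 1156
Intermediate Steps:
l = -37 (l = (¼)*(-148) = -37)
z = -3 (z = 72 - 1*75 = 72 - 75 = -3)
D = 37 (D = -1*(-37) = 37)
(z + D)² = (-3 + 37)² = 34² = 1156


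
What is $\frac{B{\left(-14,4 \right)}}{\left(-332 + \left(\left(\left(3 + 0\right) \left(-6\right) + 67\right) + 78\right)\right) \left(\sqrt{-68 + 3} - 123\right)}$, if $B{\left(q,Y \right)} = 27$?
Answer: $\frac{81}{75970} + \frac{27 i \sqrt{65}}{3114770} \approx 0.0010662 + 6.9887 \cdot 10^{-5} i$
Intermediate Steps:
$\frac{B{\left(-14,4 \right)}}{\left(-332 + \left(\left(\left(3 + 0\right) \left(-6\right) + 67\right) + 78\right)\right) \left(\sqrt{-68 + 3} - 123\right)} = \frac{27}{\left(-332 + \left(\left(\left(3 + 0\right) \left(-6\right) + 67\right) + 78\right)\right) \left(\sqrt{-68 + 3} - 123\right)} = \frac{27}{\left(-332 + \left(\left(3 \left(-6\right) + 67\right) + 78\right)\right) \left(\sqrt{-65} - 123\right)} = \frac{27}{\left(-332 + \left(\left(-18 + 67\right) + 78\right)\right) \left(i \sqrt{65} - 123\right)} = \frac{27}{\left(-332 + \left(49 + 78\right)\right) \left(-123 + i \sqrt{65}\right)} = \frac{27}{\left(-332 + 127\right) \left(-123 + i \sqrt{65}\right)} = \frac{27}{\left(-205\right) \left(-123 + i \sqrt{65}\right)} = \frac{27}{25215 - 205 i \sqrt{65}}$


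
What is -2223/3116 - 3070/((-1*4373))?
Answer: -8161/717172 ≈ -0.011379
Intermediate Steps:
-2223/3116 - 3070/((-1*4373)) = -2223*1/3116 - 3070/(-4373) = -117/164 - 3070*(-1/4373) = -117/164 + 3070/4373 = -8161/717172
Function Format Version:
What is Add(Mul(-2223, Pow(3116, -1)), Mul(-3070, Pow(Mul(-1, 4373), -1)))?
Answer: Rational(-8161, 717172) ≈ -0.011379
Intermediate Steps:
Add(Mul(-2223, Pow(3116, -1)), Mul(-3070, Pow(Mul(-1, 4373), -1))) = Add(Mul(-2223, Rational(1, 3116)), Mul(-3070, Pow(-4373, -1))) = Add(Rational(-117, 164), Mul(-3070, Rational(-1, 4373))) = Add(Rational(-117, 164), Rational(3070, 4373)) = Rational(-8161, 717172)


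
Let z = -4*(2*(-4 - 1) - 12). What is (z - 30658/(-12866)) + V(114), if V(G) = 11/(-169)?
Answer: 98191414/1087177 ≈ 90.318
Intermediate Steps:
V(G) = -11/169 (V(G) = 11*(-1/169) = -11/169)
z = 88 (z = -4*(2*(-5) - 12) = -4*(-10 - 12) = -4*(-22) = 88)
(z - 30658/(-12866)) + V(114) = (88 - 30658/(-12866)) - 11/169 = (88 - 30658*(-1/12866)) - 11/169 = (88 + 15329/6433) - 11/169 = 581433/6433 - 11/169 = 98191414/1087177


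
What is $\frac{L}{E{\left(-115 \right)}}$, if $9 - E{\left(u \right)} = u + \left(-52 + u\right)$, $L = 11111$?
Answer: $\frac{11111}{291} \approx 38.182$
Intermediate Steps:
$E{\left(u \right)} = 61 - 2 u$ ($E{\left(u \right)} = 9 - \left(u + \left(-52 + u\right)\right) = 9 - \left(-52 + 2 u\right) = 61 - 2 u$)
$\frac{L}{E{\left(-115 \right)}} = \frac{11111}{61 - -230} = \frac{11111}{61 + 230} = \frac{11111}{291}$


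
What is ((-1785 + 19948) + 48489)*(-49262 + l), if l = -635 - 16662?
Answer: -4436290468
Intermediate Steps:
l = -17297
((-1785 + 19948) + 48489)*(-49262 + l) = ((-1785 + 19948) + 48489)*(-49262 - 17297) = (18163 + 48489)*(-66559) = 66652*(-66559) = -4436290468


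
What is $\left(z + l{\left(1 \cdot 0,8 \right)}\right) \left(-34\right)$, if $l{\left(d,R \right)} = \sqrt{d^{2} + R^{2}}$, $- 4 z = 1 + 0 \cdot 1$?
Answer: $- \frac{527}{2} \approx -263.5$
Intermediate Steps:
$z = - \frac{1}{4}$ ($z = - \frac{1 + 0 \cdot 1}{4} = - \frac{1 + 0}{4} = \left(- \frac{1}{4}\right) 1 = - \frac{1}{4} \approx -0.25$)
$l{\left(d,R \right)} = \sqrt{R^{2} + d^{2}}$
$\left(z + l{\left(1 \cdot 0,8 \right)}\right) \left(-34\right) = \left(- \frac{1}{4} + \sqrt{8^{2} + \left(1 \cdot 0\right)^{2}}\right) \left(-34\right) = \left(- \frac{1}{4} + \sqrt{64 + 0^{2}}\right) \left(-34\right) = \left(- \frac{1}{4} + \sqrt{64 + 0}\right) \left(-34\right) = \left(- \frac{1}{4} + \sqrt{64}\right) \left(-34\right) = \left(- \frac{1}{4} + 8\right) \left(-34\right) = \frac{31}{4} \left(-34\right) = - \frac{527}{2}$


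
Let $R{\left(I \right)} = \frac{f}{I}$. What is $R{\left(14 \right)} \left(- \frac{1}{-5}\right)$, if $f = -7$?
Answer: $- \frac{1}{10} \approx -0.1$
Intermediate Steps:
$R{\left(I \right)} = - \frac{7}{I}$
$R{\left(14 \right)} \left(- \frac{1}{-5}\right) = - \frac{7}{14} \left(- \frac{1}{-5}\right) = \left(-7\right) \frac{1}{14} \left(\left(-1\right) \left(- \frac{1}{5}\right)\right) = \left(- \frac{1}{2}\right) \frac{1}{5} = - \frac{1}{10}$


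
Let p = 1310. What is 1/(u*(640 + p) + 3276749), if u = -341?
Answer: 1/2611799 ≈ 3.8288e-7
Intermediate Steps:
1/(u*(640 + p) + 3276749) = 1/(-341*(640 + 1310) + 3276749) = 1/(-341*1950 + 3276749) = 1/(-664950 + 3276749) = 1/2611799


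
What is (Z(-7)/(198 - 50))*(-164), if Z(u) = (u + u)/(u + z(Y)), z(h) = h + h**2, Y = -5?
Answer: 574/481 ≈ 1.1933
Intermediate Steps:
Z(u) = 2*u/(20 + u) (Z(u) = (u + u)/(u - 5*(1 - 5)) = (2*u)/(u - 5*(-4)) = (2*u)/(u + 20) = (2*u)/(20 + u) = 2*u/(20 + u))
(Z(-7)/(198 - 50))*(-164) = ((2*(-7)/(20 - 7))/(198 - 50))*(-164) = ((2*(-7)/13)/148)*(-164) = ((2*(-7)*(1/13))/148)*(-164) = ((1/148)*(-14/13))*(-164) = -7/962*(-164) = 574/481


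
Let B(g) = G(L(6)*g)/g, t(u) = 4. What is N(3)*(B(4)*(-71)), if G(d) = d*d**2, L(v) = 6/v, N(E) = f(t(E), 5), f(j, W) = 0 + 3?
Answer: -3408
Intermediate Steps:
f(j, W) = 3
N(E) = 3
G(d) = d**3
B(g) = g**2 (B(g) = ((6/6)*g)**3/g = ((6*(1/6))*g)**3/g = (1*g)**3/g = g**3/g = g**2)
N(3)*(B(4)*(-71)) = 3*(4**2*(-71)) = 3*(16*(-71)) = 3*(-1136) = -3408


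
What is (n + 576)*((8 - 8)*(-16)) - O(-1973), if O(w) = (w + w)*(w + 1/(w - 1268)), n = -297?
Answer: -25232673324/3241 ≈ -7.7855e+6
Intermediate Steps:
O(w) = 2*w*(w + 1/(-1268 + w)) (O(w) = (2*w)*(w + 1/(-1268 + w)) = 2*w*(w + 1/(-1268 + w)))
(n + 576)*((8 - 8)*(-16)) - O(-1973) = (-297 + 576)*((8 - 8)*(-16)) - 2*(-1973)*(1 + (-1973)**2 - 1268*(-1973))/(-1268 - 1973) = 279*(0*(-16)) - 2*(-1973)*(1 + 3892729 + 2501764)/(-3241) = 279*0 - 2*(-1973)*(-1)*6394494/3241 = 0 - 1*25232673324/3241 = 0 - 25232673324/3241 = -25232673324/3241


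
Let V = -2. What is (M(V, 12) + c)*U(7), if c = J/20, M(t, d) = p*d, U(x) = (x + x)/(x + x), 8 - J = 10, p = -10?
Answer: -1201/10 ≈ -120.10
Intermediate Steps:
J = -2 (J = 8 - 1*10 = 8 - 10 = -2)
U(x) = 1 (U(x) = (2*x)/((2*x)) = (2*x)*(1/(2*x)) = 1)
M(t, d) = -10*d
c = -⅒ (c = -2/20 = -2*1/20 = -⅒ ≈ -0.10000)
(M(V, 12) + c)*U(7) = (-10*12 - ⅒)*1 = (-120 - ⅒)*1 = -1201/10*1 = -1201/10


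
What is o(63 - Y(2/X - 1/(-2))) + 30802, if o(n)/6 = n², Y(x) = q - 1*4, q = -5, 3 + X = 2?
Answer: 61906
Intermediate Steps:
X = -1 (X = -3 + 2 = -1)
Y(x) = -9 (Y(x) = -5 - 1*4 = -5 - 4 = -9)
o(n) = 6*n²
o(63 - Y(2/X - 1/(-2))) + 30802 = 6*(63 - 1*(-9))² + 30802 = 6*(63 + 9)² + 30802 = 6*72² + 30802 = 6*5184 + 30802 = 31104 + 30802 = 61906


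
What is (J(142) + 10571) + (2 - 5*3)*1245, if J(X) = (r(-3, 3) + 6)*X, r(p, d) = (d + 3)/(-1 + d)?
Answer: -4336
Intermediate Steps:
r(p, d) = (3 + d)/(-1 + d)
J(X) = 9*X (J(X) = ((3 + 3)/(-1 + 3) + 6)*X = (6/2 + 6)*X = ((1/2)*6 + 6)*X = (3 + 6)*X = 9*X)
(J(142) + 10571) + (2 - 5*3)*1245 = (9*142 + 10571) + (2 - 5*3)*1245 = (1278 + 10571) + (2 - 15)*1245 = 11849 - 13*1245 = 11849 - 16185 = -4336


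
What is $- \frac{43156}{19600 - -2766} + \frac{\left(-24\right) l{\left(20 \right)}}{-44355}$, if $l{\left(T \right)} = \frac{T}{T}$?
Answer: $- \frac{318941266}{165340655} \approx -1.929$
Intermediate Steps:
$l{\left(T \right)} = 1$
$- \frac{43156}{19600 - -2766} + \frac{\left(-24\right) l{\left(20 \right)}}{-44355} = - \frac{43156}{19600 - -2766} + \frac{\left(-24\right) 1}{-44355} = - \frac{43156}{19600 + 2766} - - \frac{8}{14785} = - \frac{43156}{22366} + \frac{8}{14785} = \left(-43156\right) \frac{1}{22366} + \frac{8}{14785} = - \frac{21578}{11183} + \frac{8}{14785} = - \frac{318941266}{165340655}$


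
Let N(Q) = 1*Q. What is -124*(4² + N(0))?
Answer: -1984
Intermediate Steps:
N(Q) = Q
-124*(4² + N(0)) = -124*(4² + 0) = -124*(16 + 0) = -124*16 = -1984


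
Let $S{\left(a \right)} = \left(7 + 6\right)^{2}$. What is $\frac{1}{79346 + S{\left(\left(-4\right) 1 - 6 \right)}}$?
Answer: $\frac{1}{79515} \approx 1.2576 \cdot 10^{-5}$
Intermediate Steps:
$S{\left(a \right)} = 169$ ($S{\left(a \right)} = 13^{2} = 169$)
$\frac{1}{79346 + S{\left(\left(-4\right) 1 - 6 \right)}} = \frac{1}{79346 + 169} = \frac{1}{79515}$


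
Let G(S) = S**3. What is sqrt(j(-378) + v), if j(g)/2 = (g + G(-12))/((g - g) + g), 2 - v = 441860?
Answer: 8*I*sqrt(338289)/7 ≈ 664.72*I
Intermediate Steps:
v = -441858 (v = 2 - 1*441860 = 2 - 441860 = -441858)
j(g) = 2*(-1728 + g)/g (j(g) = 2*((g + (-12)**3)/((g - g) + g)) = 2*((g - 1728)/(0 + g)) = 2*((-1728 + g)/g) = 2*(-1728 + g)/g)
sqrt(j(-378) + v) = sqrt((2 - 3456/(-378)) - 441858) = sqrt((2 - 3456*(-1/378)) - 441858) = sqrt((2 + 64/7) - 441858) = sqrt(78/7 - 441858) = sqrt(-3092928/7) = 8*I*sqrt(338289)/7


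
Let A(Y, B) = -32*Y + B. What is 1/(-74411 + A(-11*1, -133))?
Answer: -1/74192 ≈ -1.3479e-5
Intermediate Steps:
A(Y, B) = B - 32*Y
1/(-74411 + A(-11*1, -133)) = 1/(-74411 + (-133 - (-352))) = 1/(-74411 + (-133 - 32*(-11))) = 1/(-74411 + (-133 + 352)) = 1/(-74411 + 219) = 1/(-74192) = -1/74192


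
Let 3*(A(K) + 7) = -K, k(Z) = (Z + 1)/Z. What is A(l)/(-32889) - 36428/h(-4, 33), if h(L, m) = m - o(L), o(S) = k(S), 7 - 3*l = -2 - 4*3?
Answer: -4792320764/4242681 ≈ -1129.6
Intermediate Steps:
k(Z) = (1 + Z)/Z
l = 7 (l = 7/3 - (-2 - 4*3)/3 = 7/3 - (-2 - 12)/3 = 7/3 - ⅓*(-14) = 7/3 + 14/3 = 7)
o(S) = (1 + S)/S
A(K) = -7 - K/3 (A(K) = -7 + (-K)/3 = -7 - K/3)
h(L, m) = m - (1 + L)/L
A(l)/(-32889) - 36428/h(-4, 33) = (-7 - ⅓*7)/(-32889) - 36428/(-1 + 33 - 1/(-4)) = (-7 - 7/3)*(-1/32889) - 36428/(-1 + 33 - 1*(-¼)) = -28/3*(-1/32889) - 36428/(-1 + 33 + ¼) = 28/98667 - 36428/129/4 = 28/98667 - 36428*4/129 = 28/98667 - 145712/129 = -4792320764/4242681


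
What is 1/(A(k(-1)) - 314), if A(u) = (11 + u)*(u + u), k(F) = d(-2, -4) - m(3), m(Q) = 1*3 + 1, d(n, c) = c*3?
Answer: -1/154 ≈ -0.0064935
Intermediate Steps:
d(n, c) = 3*c
m(Q) = 4 (m(Q) = 3 + 1 = 4)
k(F) = -16 (k(F) = 3*(-4) - 1*4 = -12 - 4 = -16)
A(u) = 2*u*(11 + u) (A(u) = (11 + u)*(2*u) = 2*u*(11 + u))
1/(A(k(-1)) - 314) = 1/(2*(-16)*(11 - 16) - 314) = 1/(2*(-16)*(-5) - 314) = 1/(160 - 314) = 1/(-154) = -1/154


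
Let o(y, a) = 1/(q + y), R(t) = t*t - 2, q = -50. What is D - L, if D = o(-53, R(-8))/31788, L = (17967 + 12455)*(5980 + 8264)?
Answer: -1418796655510753/3274164 ≈ -4.3333e+8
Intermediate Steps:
R(t) = -2 + t² (R(t) = t² - 2 = -2 + t²)
o(y, a) = 1/(-50 + y)
L = 433330968 (L = 30422*14244 = 433330968)
D = -1/3274164 (D = 1/(-50 - 53*31788) = (1/31788)/(-103) = -1/103*1/31788 = -1/3274164 ≈ -3.0542e-7)
D - L = -1/3274164 - 1*433330968 = -1/3274164 - 433330968 = -1418796655510753/3274164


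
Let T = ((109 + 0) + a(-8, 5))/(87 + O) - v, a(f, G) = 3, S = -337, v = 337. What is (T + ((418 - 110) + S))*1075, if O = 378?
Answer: -36566770/93 ≈ -3.9319e+5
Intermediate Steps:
T = -156593/465 (T = ((109 + 0) + 3)/(87 + 378) - 1*337 = (109 + 3)/465 - 337 = 112*(1/465) - 337 = 112/465 - 337 = -156593/465 ≈ -336.76)
(T + ((418 - 110) + S))*1075 = (-156593/465 + ((418 - 110) - 337))*1075 = (-156593/465 + (308 - 337))*1075 = (-156593/465 - 29)*1075 = -170078/465*1075 = -36566770/93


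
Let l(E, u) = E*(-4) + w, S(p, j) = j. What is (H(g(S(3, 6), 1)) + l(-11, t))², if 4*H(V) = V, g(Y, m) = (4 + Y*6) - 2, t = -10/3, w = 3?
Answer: 12769/4 ≈ 3192.3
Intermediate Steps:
t = -10/3 (t = -10*⅓ = -10/3 ≈ -3.3333)
g(Y, m) = 2 + 6*Y (g(Y, m) = (4 + 6*Y) - 2 = 2 + 6*Y)
l(E, u) = 3 - 4*E (l(E, u) = E*(-4) + 3 = -4*E + 3 = 3 - 4*E)
H(V) = V/4
(H(g(S(3, 6), 1)) + l(-11, t))² = ((2 + 6*6)/4 + (3 - 4*(-11)))² = ((2 + 36)/4 + (3 + 44))² = ((¼)*38 + 47)² = (19/2 + 47)² = (113/2)² = 12769/4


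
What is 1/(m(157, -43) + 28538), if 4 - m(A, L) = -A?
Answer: 1/28699 ≈ 3.4844e-5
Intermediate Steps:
m(A, L) = 4 + A (m(A, L) = 4 - (-1)*A = 4 + A)
1/(m(157, -43) + 28538) = 1/((4 + 157) + 28538) = 1/(161 + 28538) = 1/28699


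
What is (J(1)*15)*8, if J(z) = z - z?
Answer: 0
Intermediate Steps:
J(z) = 0
(J(1)*15)*8 = (0*15)*8 = 0*8 = 0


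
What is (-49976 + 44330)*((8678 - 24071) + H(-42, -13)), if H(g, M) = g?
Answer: 87146010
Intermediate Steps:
(-49976 + 44330)*((8678 - 24071) + H(-42, -13)) = (-49976 + 44330)*((8678 - 24071) - 42) = -5646*(-15393 - 42) = -5646*(-15435) = 87146010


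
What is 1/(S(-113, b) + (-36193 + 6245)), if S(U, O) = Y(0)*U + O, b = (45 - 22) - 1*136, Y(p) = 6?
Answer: -1/30739 ≈ -3.2532e-5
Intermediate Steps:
b = -113 (b = 23 - 136 = -113)
S(U, O) = O + 6*U (S(U, O) = 6*U + O = O + 6*U)
1/(S(-113, b) + (-36193 + 6245)) = 1/((-113 + 6*(-113)) + (-36193 + 6245)) = 1/((-113 - 678) - 29948) = 1/(-791 - 29948) = 1/(-30739) = -1/30739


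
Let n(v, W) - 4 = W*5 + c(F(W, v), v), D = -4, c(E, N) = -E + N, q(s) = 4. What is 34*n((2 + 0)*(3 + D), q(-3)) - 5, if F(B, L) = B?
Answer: 607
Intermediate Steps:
c(E, N) = N - E
n(v, W) = 4 + v + 4*W (n(v, W) = 4 + (W*5 + (v - W)) = 4 + (5*W + (v - W)) = 4 + (v + 4*W) = 4 + v + 4*W)
34*n((2 + 0)*(3 + D), q(-3)) - 5 = 34*(4 + (2 + 0)*(3 - 4) + 4*4) - 5 = 34*(4 + 2*(-1) + 16) - 5 = 34*(4 - 2 + 16) - 5 = 34*18 - 5 = 612 - 5 = 607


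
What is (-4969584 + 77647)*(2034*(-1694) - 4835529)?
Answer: 40510741789125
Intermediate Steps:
(-4969584 + 77647)*(2034*(-1694) - 4835529) = -4891937*(-3445596 - 4835529) = -4891937*(-8281125) = 40510741789125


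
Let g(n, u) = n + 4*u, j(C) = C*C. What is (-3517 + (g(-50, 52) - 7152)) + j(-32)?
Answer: -9487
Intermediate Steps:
j(C) = C²
(-3517 + (g(-50, 52) - 7152)) + j(-32) = (-3517 + ((-50 + 4*52) - 7152)) + (-32)² = (-3517 + ((-50 + 208) - 7152)) + 1024 = (-3517 + (158 - 7152)) + 1024 = (-3517 - 6994) + 1024 = -10511 + 1024 = -9487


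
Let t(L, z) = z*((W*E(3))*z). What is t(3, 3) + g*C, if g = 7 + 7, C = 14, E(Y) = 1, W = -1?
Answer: 187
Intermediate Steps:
t(L, z) = -z² (t(L, z) = z*((-1*1)*z) = z*(-z) = -z²)
g = 14
t(3, 3) + g*C = -1*3² + 14*14 = -1*9 + 196 = -9 + 196 = 187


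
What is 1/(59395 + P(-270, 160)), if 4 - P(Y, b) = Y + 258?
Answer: 1/59411 ≈ 1.6832e-5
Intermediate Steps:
P(Y, b) = -254 - Y (P(Y, b) = 4 - (Y + 258) = 4 - (258 + Y) = 4 + (-258 - Y) = -254 - Y)
1/(59395 + P(-270, 160)) = 1/(59395 + (-254 - 1*(-270))) = 1/(59395 + (-254 + 270)) = 1/(59395 + 16) = 1/59411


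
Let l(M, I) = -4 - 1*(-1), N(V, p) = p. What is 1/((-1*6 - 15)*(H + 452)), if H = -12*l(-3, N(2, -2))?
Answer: -1/10248 ≈ -9.7580e-5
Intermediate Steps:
l(M, I) = -3 (l(M, I) = -4 + 1 = -3)
H = 36 (H = -12*(-3) = 36)
1/((-1*6 - 15)*(H + 452)) = 1/((-1*6 - 15)*(36 + 452)) = 1/((-6 - 15)*488) = 1/(-21*488) = 1/(-10248) = -1/10248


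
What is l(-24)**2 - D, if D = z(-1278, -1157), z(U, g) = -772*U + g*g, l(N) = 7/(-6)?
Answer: -83709491/36 ≈ -2.3253e+6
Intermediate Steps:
l(N) = -7/6 (l(N) = 7*(-1/6) = -7/6)
z(U, g) = g**2 - 772*U (z(U, g) = -772*U + g**2 = g**2 - 772*U)
D = 2325265 (D = (-1157)**2 - 772*(-1278) = 1338649 + 986616 = 2325265)
l(-24)**2 - D = (-7/6)**2 - 1*2325265 = 49/36 - 2325265 = -83709491/36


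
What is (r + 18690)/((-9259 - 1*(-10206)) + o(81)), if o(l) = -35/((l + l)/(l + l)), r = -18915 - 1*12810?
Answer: -4345/304 ≈ -14.293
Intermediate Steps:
r = -31725 (r = -18915 - 12810 = -31725)
o(l) = -35 (o(l) = -35/((2*l)/((2*l))) = -35/((2*l)*(1/(2*l))) = -35/1 = -35*1 = -35)
(r + 18690)/((-9259 - 1*(-10206)) + o(81)) = (-31725 + 18690)/((-9259 - 1*(-10206)) - 35) = -13035/((-9259 + 10206) - 35) = -13035/(947 - 35) = -13035/912 = -13035*1/912 = -4345/304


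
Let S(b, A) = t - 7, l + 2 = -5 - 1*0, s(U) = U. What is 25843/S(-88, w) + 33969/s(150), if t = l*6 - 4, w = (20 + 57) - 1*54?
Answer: -692031/2650 ≈ -261.14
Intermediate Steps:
l = -7 (l = -2 + (-5 - 1*0) = -2 + (-5 + 0) = -2 - 5 = -7)
w = 23 (w = 77 - 54 = 23)
t = -46 (t = -7*6 - 4 = -42 - 4 = -46)
S(b, A) = -53 (S(b, A) = -46 - 7 = -53)
25843/S(-88, w) + 33969/s(150) = 25843/(-53) + 33969/150 = 25843*(-1/53) + 33969*(1/150) = -25843/53 + 11323/50 = -692031/2650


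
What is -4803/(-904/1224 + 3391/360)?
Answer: -3266040/5903 ≈ -553.29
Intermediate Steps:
-4803/(-904/1224 + 3391/360) = -4803/(-904*1/1224 + 3391*(1/360)) = -4803/(-113/153 + 3391/360) = -4803/5903/680 = -4803*680/5903 = -3266040/5903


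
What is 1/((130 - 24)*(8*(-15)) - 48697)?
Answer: -1/61417 ≈ -1.6282e-5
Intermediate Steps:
1/((130 - 24)*(8*(-15)) - 48697) = 1/(106*(-120) - 48697) = 1/(-12720 - 48697) = 1/(-61417) = -1/61417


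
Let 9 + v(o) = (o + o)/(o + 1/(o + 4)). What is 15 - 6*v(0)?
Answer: 69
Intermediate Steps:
v(o) = -9 + 2*o/(o + 1/(4 + o)) (v(o) = -9 + (o + o)/(o + 1/(o + 4)) = -9 + (2*o)/(o + 1/(4 + o)) = -9 + 2*o/(o + 1/(4 + o)))
15 - 6*v(0) = 15 - 6*(-9 - 28*0 - 7*0**2)/(1 + 0**2 + 4*0) = 15 - 6*(-9 + 0 - 7*0)/(1 + 0 + 0) = 15 - 6*(-9 + 0 + 0)/1 = 15 - 6*(-9) = 15 + 54 = 69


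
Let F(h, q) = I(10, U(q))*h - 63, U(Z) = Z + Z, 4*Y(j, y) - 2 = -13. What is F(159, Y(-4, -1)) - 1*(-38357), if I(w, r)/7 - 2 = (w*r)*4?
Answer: -204340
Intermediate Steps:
Y(j, y) = -11/4 (Y(j, y) = ½ + (¼)*(-13) = ½ - 13/4 = -11/4)
U(Z) = 2*Z
I(w, r) = 14 + 28*r*w (I(w, r) = 14 + 7*((w*r)*4) = 14 + 7*((r*w)*4) = 14 + 7*(4*r*w) = 14 + 28*r*w)
F(h, q) = -63 + h*(14 + 560*q) (F(h, q) = (14 + 28*(2*q)*10)*h - 63 = (14 + 560*q)*h - 63 = h*(14 + 560*q) - 63 = -63 + h*(14 + 560*q))
F(159, Y(-4, -1)) - 1*(-38357) = (-63 + 14*159 + 560*159*(-11/4)) - 1*(-38357) = (-63 + 2226 - 244860) + 38357 = -242697 + 38357 = -204340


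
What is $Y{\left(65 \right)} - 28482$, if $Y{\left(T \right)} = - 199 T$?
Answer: $-41417$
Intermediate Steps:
$Y{\left(65 \right)} - 28482 = \left(-199\right) 65 - 28482 = -12935 - 28482 = -41417$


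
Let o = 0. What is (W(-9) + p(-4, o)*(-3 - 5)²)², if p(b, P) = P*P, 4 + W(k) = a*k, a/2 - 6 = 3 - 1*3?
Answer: 12544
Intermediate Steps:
a = 12 (a = 12 + 2*(3 - 1*3) = 12 + 2*(3 - 3) = 12 + 2*0 = 12 + 0 = 12)
W(k) = -4 + 12*k
p(b, P) = P²
(W(-9) + p(-4, o)*(-3 - 5)²)² = ((-4 + 12*(-9)) + 0²*(-3 - 5)²)² = ((-4 - 108) + 0*(-8)²)² = (-112 + 0*64)² = (-112 + 0)² = (-112)² = 12544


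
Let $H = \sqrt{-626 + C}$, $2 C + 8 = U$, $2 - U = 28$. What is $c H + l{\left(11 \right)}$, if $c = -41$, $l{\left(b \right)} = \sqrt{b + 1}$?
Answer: $2 \sqrt{3} - 41 i \sqrt{643} \approx 3.4641 - 1039.7 i$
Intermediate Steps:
$U = -26$ ($U = 2 - 28 = -26$)
$C = -17$ ($C = -4 + \frac{1}{2} \left(-26\right) = -4 - 13 = -17$)
$l{\left(b \right)} = \sqrt{1 + b}$
$H = i \sqrt{643}$ ($H = \sqrt{-626 - 17} = \sqrt{-643} = i \sqrt{643} \approx 25.357 i$)
$c H + l{\left(11 \right)} = - 41 i \sqrt{643} + \sqrt{1 + 11} = - 41 i \sqrt{643} + \sqrt{12} = - 41 i \sqrt{643} + 2 \sqrt{3} = 2 \sqrt{3} - 41 i \sqrt{643}$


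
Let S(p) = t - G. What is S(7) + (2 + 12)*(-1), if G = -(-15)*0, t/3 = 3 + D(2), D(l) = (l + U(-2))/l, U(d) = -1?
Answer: -7/2 ≈ -3.5000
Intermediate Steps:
D(l) = (-1 + l)/l (D(l) = (l - 1)/l = (-1 + l)/l)
t = 21/2 (t = 3*(3 + (-1 + 2)/2) = 3*(3 + (½)*1) = 3*(3 + ½) = 3*(7/2) = 21/2 ≈ 10.500)
G = 0 (G = -5*0 = 0)
S(p) = 21/2 (S(p) = 21/2 - 1*0 = 21/2 + 0 = 21/2)
S(7) + (2 + 12)*(-1) = 21/2 + (2 + 12)*(-1) = 21/2 + 14*(-1) = 21/2 - 14 = -7/2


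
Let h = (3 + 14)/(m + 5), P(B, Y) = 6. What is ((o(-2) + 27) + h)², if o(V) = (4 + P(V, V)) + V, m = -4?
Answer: 2704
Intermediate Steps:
h = 17 (h = (3 + 14)/(-4 + 5) = 17/1 = 17*1 = 17)
o(V) = 10 + V (o(V) = (4 + 6) + V = 10 + V)
((o(-2) + 27) + h)² = (((10 - 2) + 27) + 17)² = ((8 + 27) + 17)² = (35 + 17)² = 52² = 2704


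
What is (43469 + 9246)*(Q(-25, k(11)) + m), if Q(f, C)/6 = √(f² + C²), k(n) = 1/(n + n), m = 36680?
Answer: 1933586200 + 158145*√302501/11 ≈ 1.9415e+9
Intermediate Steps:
k(n) = 1/(2*n)
Q(f, C) = 6*√(C² + f²) (Q(f, C) = 6*√(f² + C²) = 6*√(C² + f²))
(43469 + 9246)*(Q(-25, k(11)) + m) = (43469 + 9246)*(6*√(((½)/11)² + (-25)²) + 36680) = 52715*(6*√(((½)*(1/11))² + 625) + 36680) = 52715*(6*√((1/22)² + 625) + 36680) = 52715*(6*√(1/484 + 625) + 36680) = 52715*(6*√(302501/484) + 36680) = 52715*(6*(√302501/22) + 36680) = 52715*(3*√302501/11 + 36680) = 52715*(36680 + 3*√302501/11) = 1933586200 + 158145*√302501/11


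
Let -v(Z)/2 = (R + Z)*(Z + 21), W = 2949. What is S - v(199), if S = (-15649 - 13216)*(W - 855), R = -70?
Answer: -60386550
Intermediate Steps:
v(Z) = -2*(-70 + Z)*(21 + Z) (v(Z) = -2*(-70 + Z)*(Z + 21) = -2*(-70 + Z)*(21 + Z))
S = -60443310 (S = (-15649 - 13216)*(2949 - 855) = -28865*2094 = -60443310)
S - v(199) = -60443310 - (2940 - 2*199² + 98*199) = -60443310 - (2940 - 2*39601 + 19502) = -60443310 - (2940 - 79202 + 19502) = -60443310 - 1*(-56760) = -60443310 + 56760 = -60386550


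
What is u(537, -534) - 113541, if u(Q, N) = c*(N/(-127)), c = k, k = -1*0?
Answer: -113541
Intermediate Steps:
k = 0
c = 0
u(Q, N) = 0 (u(Q, N) = 0*(N/(-127)) = 0*(N*(-1/127)) = 0*(-N/127) = 0)
u(537, -534) - 113541 = 0 - 113541 = -113541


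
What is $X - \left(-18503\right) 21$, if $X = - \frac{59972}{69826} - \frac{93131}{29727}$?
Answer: $\frac{403269366988388}{1037858751} \approx 3.8856 \cdot 10^{5}$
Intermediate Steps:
$X = - \frac{4142876425}{1037858751}$ ($X = \left(-59972\right) \frac{1}{69826} - \frac{93131}{29727} = - \frac{29986}{34913} - \frac{93131}{29727} = - \frac{4142876425}{1037858751} \approx -3.9918$)
$X - \left(-18503\right) 21 = - \frac{4142876425}{1037858751} - \left(-18503\right) 21 = - \frac{4142876425}{1037858751} - -388563 = - \frac{4142876425}{1037858751} + 388563 = \frac{403269366988388}{1037858751}$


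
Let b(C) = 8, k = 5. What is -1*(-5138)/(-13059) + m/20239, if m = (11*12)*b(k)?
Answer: -90197678/264301101 ≈ -0.34127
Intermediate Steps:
m = 1056 (m = (11*12)*8 = 132*8 = 1056)
-1*(-5138)/(-13059) + m/20239 = -1*(-5138)/(-13059) + 1056/20239 = 5138*(-1/13059) + 1056*(1/20239) = -5138/13059 + 1056/20239 = -90197678/264301101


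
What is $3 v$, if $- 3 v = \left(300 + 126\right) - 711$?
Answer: $285$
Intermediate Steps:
$v = 95$ ($v = - \frac{\left(300 + 126\right) - 711}{3} = - \frac{426 - 711}{3} = \left(- \frac{1}{3}\right) \left(-285\right) = 95$)
$3 v = 3 \cdot 95 = 285$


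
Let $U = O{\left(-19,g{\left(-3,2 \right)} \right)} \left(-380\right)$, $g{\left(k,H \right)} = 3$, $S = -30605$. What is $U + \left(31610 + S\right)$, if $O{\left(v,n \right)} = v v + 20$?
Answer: $-143775$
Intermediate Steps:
$O{\left(v,n \right)} = 20 + v^{2}$ ($O{\left(v,n \right)} = v^{2} + 20 = 20 + v^{2}$)
$U = -144780$ ($U = \left(20 + \left(-19\right)^{2}\right) \left(-380\right) = \left(20 + 361\right) \left(-380\right) = 381 \left(-380\right) = -144780$)
$U + \left(31610 + S\right) = -144780 + \left(31610 - 30605\right) = -144780 + 1005 = -143775$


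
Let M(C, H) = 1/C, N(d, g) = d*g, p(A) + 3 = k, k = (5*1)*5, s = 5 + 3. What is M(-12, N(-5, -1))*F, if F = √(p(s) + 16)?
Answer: -√38/12 ≈ -0.51370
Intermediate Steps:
s = 8
k = 25 (k = 5*5 = 25)
p(A) = 22 (p(A) = -3 + 25 = 22)
F = √38 (F = √(22 + 16) = √38 ≈ 6.1644)
M(-12, N(-5, -1))*F = √38/(-12) = -√38/12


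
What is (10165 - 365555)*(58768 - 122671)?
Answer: 22710487170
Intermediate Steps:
(10165 - 365555)*(58768 - 122671) = -355390*(-63903) = 22710487170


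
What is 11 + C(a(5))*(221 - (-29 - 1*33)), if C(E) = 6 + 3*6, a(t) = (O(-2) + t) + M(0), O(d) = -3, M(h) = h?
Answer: 6803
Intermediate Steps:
a(t) = -3 + t (a(t) = (-3 + t) + 0 = -3 + t)
C(E) = 24 (C(E) = 6 + 18 = 24)
11 + C(a(5))*(221 - (-29 - 1*33)) = 11 + 24*(221 - (-29 - 1*33)) = 11 + 24*(221 - (-29 - 33)) = 11 + 24*(221 - 1*(-62)) = 11 + 24*(221 + 62) = 11 + 24*283 = 11 + 6792 = 6803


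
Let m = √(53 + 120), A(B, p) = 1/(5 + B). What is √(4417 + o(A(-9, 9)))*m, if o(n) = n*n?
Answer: √12226429/4 ≈ 874.16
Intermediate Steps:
m = √173 ≈ 13.153
o(n) = n²
√(4417 + o(A(-9, 9)))*m = √(4417 + (1/(5 - 9))²)*√173 = √(4417 + (1/(-4))²)*√173 = √(4417 + (-¼)²)*√173 = √(4417 + 1/16)*√173 = √(70673/16)*√173 = (√70673/4)*√173 = √12226429/4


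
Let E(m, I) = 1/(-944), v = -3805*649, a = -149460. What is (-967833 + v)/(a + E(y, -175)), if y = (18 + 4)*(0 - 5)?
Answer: 3244790432/141090241 ≈ 22.998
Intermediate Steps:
y = -110 (y = 22*(-5) = -110)
v = -2469445
E(m, I) = -1/944
(-967833 + v)/(a + E(y, -175)) = (-967833 - 2469445)/(-149460 - 1/944) = -3437278/(-141090241/944) = -3437278*(-944/141090241) = 3244790432/141090241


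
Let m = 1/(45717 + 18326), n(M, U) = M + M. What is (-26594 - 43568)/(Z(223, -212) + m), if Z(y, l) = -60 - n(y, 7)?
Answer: 4493384966/32405757 ≈ 138.66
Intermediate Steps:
n(M, U) = 2*M
Z(y, l) = -60 - 2*y
m = 1/64043 ≈ 1.5614e-5
(-26594 - 43568)/(Z(223, -212) + m) = (-26594 - 43568)/((-60 - 2*223) + 1/64043) = -70162/((-60 - 446) + 1/64043) = -70162/(-506 + 1/64043) = -70162/(-32405757/64043) = -70162*(-64043/32405757) = 4493384966/32405757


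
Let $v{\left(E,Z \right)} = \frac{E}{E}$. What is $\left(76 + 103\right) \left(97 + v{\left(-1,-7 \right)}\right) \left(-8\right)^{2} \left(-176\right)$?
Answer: $-197593088$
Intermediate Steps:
$v{\left(E,Z \right)} = 1$
$\left(76 + 103\right) \left(97 + v{\left(-1,-7 \right)}\right) \left(-8\right)^{2} \left(-176\right) = \left(76 + 103\right) \left(97 + 1\right) \left(-8\right)^{2} \left(-176\right) = 179 \cdot 98 \cdot 64 \left(-176\right) = 17542 \cdot 64 \left(-176\right) = 1122688 \left(-176\right) = -197593088$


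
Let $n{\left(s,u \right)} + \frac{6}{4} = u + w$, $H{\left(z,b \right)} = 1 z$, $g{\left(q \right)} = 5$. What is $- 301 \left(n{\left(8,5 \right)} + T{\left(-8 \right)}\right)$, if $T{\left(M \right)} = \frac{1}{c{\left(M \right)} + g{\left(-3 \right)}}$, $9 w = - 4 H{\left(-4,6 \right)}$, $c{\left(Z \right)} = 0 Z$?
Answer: $- \frac{148393}{90} \approx -1648.8$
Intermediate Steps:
$H{\left(z,b \right)} = z$
$c{\left(Z \right)} = 0$
$w = \frac{16}{9}$ ($w = \frac{\left(-4\right) \left(-4\right)}{9} = \frac{1}{9} \cdot 16 = \frac{16}{9} \approx 1.7778$)
$n{\left(s,u \right)} = \frac{5}{18} + u$ ($n{\left(s,u \right)} = - \frac{3}{2} + \left(u + \frac{16}{9}\right) = - \frac{3}{2} + \left(\frac{16}{9} + u\right) = \frac{5}{18} + u$)
$T{\left(M \right)} = \frac{1}{5}$ ($T{\left(M \right)} = \frac{1}{0 + 5} = \frac{1}{5}$)
$- 301 \left(n{\left(8,5 \right)} + T{\left(-8 \right)}\right) = - 301 \left(\left(\frac{5}{18} + 5\right) + \frac{1}{5}\right) = - 301 \left(\frac{95}{18} + \frac{1}{5}\right) = \left(-301\right) \frac{493}{90} = - \frac{148393}{90}$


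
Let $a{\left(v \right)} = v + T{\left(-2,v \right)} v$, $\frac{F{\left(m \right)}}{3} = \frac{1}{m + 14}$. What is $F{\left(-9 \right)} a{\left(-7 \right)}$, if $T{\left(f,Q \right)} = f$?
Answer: $\frac{21}{5} \approx 4.2$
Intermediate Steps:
$F{\left(m \right)} = \frac{3}{14 + m}$ ($F{\left(m \right)} = \frac{3}{m + 14} = \frac{3}{14 + m}$)
$a{\left(v \right)} = - v$ ($a{\left(v \right)} = v - 2 v = - v$)
$F{\left(-9 \right)} a{\left(-7 \right)} = \frac{3}{14 - 9} \left(\left(-1\right) \left(-7\right)\right) = \frac{3}{5} \cdot 7 = \frac{21}{5}$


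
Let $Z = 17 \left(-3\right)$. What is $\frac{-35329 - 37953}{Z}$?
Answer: $\frac{73282}{51} \approx 1436.9$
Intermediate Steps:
$Z = -51$
$\frac{-35329 - 37953}{Z} = \frac{-35329 - 37953}{-51} = \left(-35329 - 37953\right) \left(- \frac{1}{51}\right) = \left(-73282\right) \left(- \frac{1}{51}\right) = \frac{73282}{51}$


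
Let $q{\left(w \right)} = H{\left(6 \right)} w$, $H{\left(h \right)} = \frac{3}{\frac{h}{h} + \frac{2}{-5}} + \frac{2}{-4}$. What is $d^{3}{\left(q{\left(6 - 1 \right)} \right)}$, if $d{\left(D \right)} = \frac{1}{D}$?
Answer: $\frac{8}{91125} \approx 8.7791 \cdot 10^{-5}$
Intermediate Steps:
$H{\left(h \right)} = \frac{9}{2}$ ($H{\left(h \right)} = \frac{3}{1 + 2 \left(- \frac{1}{5}\right)} + 2 \left(- \frac{1}{4}\right) = \frac{3}{1 - \frac{2}{5}} - \frac{1}{2} = \frac{3}{\frac{3}{5}} - \frac{1}{2} = 3 \cdot \frac{5}{3} - \frac{1}{2} = 5 - \frac{1}{2} = \frac{9}{2}$)
$q{\left(w \right)} = \frac{9 w}{2}$
$d^{3}{\left(q{\left(6 - 1 \right)} \right)} = \left(\frac{1}{\frac{9}{2} \left(6 - 1\right)}\right)^{3} = \left(\frac{1}{\frac{9}{2} \cdot 5}\right)^{3} = \left(\frac{1}{\frac{45}{2}}\right)^{3} = \left(\frac{2}{45}\right)^{3} = \frac{8}{91125}$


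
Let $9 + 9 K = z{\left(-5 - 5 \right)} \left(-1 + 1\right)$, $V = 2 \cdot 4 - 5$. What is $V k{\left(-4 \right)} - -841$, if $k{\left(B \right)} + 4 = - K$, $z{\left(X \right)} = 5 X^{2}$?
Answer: $832$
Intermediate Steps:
$V = 3$ ($V = 8 - 5 = 3$)
$K = -1$ ($K = -1 + \frac{5 \left(-5 - 5\right)^{2} \left(-1 + 1\right)}{9} = -1 + \frac{5 \left(-10\right)^{2} \cdot 0}{9} = -1 + \frac{5 \cdot 100 \cdot 0}{9} = -1 + \frac{500 \cdot 0}{9} = -1 + \frac{1}{9} \cdot 0 = -1 + 0 = -1$)
$k{\left(B \right)} = -3$ ($k{\left(B \right)} = -4 - -1 = -4 + 1 = -3$)
$V k{\left(-4 \right)} - -841 = 3 \left(-3\right) - -841 = -9 + 841 = 832$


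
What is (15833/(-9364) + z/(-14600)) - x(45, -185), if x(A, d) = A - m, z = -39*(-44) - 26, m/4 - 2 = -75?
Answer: -578996747/1708930 ≈ -338.81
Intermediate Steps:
m = -292 (m = 8 + 4*(-75) = 8 - 300 = -292)
z = 1690 (z = 1716 - 26 = 1690)
x(A, d) = 292 + A (x(A, d) = A - 1*(-292) = A + 292 = 292 + A)
(15833/(-9364) + z/(-14600)) - x(45, -185) = (15833/(-9364) + 1690/(-14600)) - (292 + 45) = (15833*(-1/9364) + 1690*(-1/14600)) - 1*337 = (-15833/9364 - 169/1460) - 337 = -3087337/1708930 - 337 = -578996747/1708930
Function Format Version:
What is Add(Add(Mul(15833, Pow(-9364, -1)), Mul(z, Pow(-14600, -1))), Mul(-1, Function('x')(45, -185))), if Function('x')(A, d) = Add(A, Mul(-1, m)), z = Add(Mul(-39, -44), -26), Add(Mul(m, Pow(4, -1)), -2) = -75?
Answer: Rational(-578996747, 1708930) ≈ -338.81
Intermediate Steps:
m = -292 (m = Add(8, Mul(4, -75)) = Add(8, -300) = -292)
z = 1690 (z = Add(1716, -26) = 1690)
Function('x')(A, d) = Add(292, A) (Function('x')(A, d) = Add(A, Mul(-1, -292)) = Add(A, 292) = Add(292, A))
Add(Add(Mul(15833, Pow(-9364, -1)), Mul(z, Pow(-14600, -1))), Mul(-1, Function('x')(45, -185))) = Add(Add(Mul(15833, Pow(-9364, -1)), Mul(1690, Pow(-14600, -1))), Mul(-1, Add(292, 45))) = Add(Add(Mul(15833, Rational(-1, 9364)), Mul(1690, Rational(-1, 14600))), Mul(-1, 337)) = Add(Add(Rational(-15833, 9364), Rational(-169, 1460)), -337) = Add(Rational(-3087337, 1708930), -337) = Rational(-578996747, 1708930)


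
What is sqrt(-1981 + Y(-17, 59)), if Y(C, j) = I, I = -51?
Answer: 4*I*sqrt(127) ≈ 45.078*I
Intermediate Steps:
Y(C, j) = -51
sqrt(-1981 + Y(-17, 59)) = sqrt(-1981 - 51) = sqrt(-2032) = 4*I*sqrt(127)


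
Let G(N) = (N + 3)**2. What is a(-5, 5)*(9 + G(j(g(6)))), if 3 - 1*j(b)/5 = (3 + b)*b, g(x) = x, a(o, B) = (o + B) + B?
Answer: 317565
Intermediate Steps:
a(o, B) = o + 2*B (a(o, B) = (B + o) + B = o + 2*B)
j(b) = 15 - 5*b*(3 + b) (j(b) = 15 - 5*(3 + b)*b = 15 - 5*b*(3 + b))
G(N) = (3 + N)**2
a(-5, 5)*(9 + G(j(g(6)))) = (-5 + 2*5)*(9 + (3 + (15 - 15*6 - 5*6**2))**2) = (-5 + 10)*(9 + (3 + (15 - 90 - 5*36))**2) = 5*(9 + (3 + (15 - 90 - 180))**2) = 5*(9 + (3 - 255)**2) = 5*(9 + (-252)**2) = 5*(9 + 63504) = 5*63513 = 317565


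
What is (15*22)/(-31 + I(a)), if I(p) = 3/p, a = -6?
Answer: -220/21 ≈ -10.476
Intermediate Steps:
(15*22)/(-31 + I(a)) = (15*22)/(-31 + 3/(-6)) = 330/(-31 + 3*(-⅙)) = 330/(-31 - ½) = 330/(-63/2) = 330*(-2/63) = -220/21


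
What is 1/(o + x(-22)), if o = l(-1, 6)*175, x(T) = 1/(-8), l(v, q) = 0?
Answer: -8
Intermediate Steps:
x(T) = -1/8
o = 0 (o = 0*175 = 0)
1/(o + x(-22)) = 1/(0 - 1/8) = 1/(-1/8) = -8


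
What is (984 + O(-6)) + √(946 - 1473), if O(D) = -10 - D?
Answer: 980 + I*√527 ≈ 980.0 + 22.956*I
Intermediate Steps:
(984 + O(-6)) + √(946 - 1473) = (984 + (-10 - 1*(-6))) + √(946 - 1473) = (984 + (-10 + 6)) + √(-527) = (984 - 4) + I*√527 = 980 + I*√527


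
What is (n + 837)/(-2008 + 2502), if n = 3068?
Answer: 3905/494 ≈ 7.9049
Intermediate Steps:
(n + 837)/(-2008 + 2502) = (3068 + 837)/(-2008 + 2502) = 3905/494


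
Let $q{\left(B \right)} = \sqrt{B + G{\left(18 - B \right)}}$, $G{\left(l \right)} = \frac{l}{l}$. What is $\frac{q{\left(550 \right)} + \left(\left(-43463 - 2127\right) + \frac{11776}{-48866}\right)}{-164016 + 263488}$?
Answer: $- \frac{556953179}{1215199688} + \frac{\sqrt{551}}{99472} \approx -0.45809$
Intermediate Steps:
$G{\left(l \right)} = 1$
$q{\left(B \right)} = \sqrt{1 + B}$ ($q{\left(B \right)} = \sqrt{B + 1} = \sqrt{1 + B}$)
$\frac{q{\left(550 \right)} + \left(\left(-43463 - 2127\right) + \frac{11776}{-48866}\right)}{-164016 + 263488} = \frac{\sqrt{1 + 550} + \left(\left(-43463 - 2127\right) + \frac{11776}{-48866}\right)}{-164016 + 263488} = \frac{\sqrt{551} + \left(-45590 + 11776 \left(- \frac{1}{48866}\right)\right)}{99472} = \left(\sqrt{551} - \frac{1113906358}{24433}\right) \frac{1}{99472} = \left(- \frac{1113906358}{24433} + \sqrt{551}\right) \frac{1}{99472} = - \frac{556953179}{1215199688} + \frac{\sqrt{551}}{99472}$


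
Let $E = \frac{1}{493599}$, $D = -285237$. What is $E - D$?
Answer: $\frac{140792697964}{493599} \approx 2.8524 \cdot 10^{5}$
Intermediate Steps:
$E = \frac{1}{493599} \approx 2.0259 \cdot 10^{-6}$
$E - D = \frac{1}{493599} - -285237 = \frac{1}{493599} + 285237 = \frac{140792697964}{493599}$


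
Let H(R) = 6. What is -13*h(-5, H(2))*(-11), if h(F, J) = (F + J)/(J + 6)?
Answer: 143/12 ≈ 11.917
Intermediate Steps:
h(F, J) = (F + J)/(6 + J)
-13*h(-5, H(2))*(-11) = -13*(-5 + 6)/(6 + 6)*(-11) = -13/12*(-11) = 143/12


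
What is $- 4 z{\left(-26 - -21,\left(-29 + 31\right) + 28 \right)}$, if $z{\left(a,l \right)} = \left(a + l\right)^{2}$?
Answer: $-2500$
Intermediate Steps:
$- 4 z{\left(-26 - -21,\left(-29 + 31\right) + 28 \right)} = - 4 \left(\left(-26 - -21\right) + \left(\left(-29 + 31\right) + 28\right)\right)^{2} = - 4 \left(\left(-26 + 21\right) + \left(2 + 28\right)\right)^{2} = - 4 \left(-5 + 30\right)^{2} = - 4 \cdot 25^{2} = \left(-4\right) 625 = -2500$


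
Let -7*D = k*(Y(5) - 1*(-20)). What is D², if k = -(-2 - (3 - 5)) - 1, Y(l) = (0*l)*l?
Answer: 400/49 ≈ 8.1633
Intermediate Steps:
Y(l) = 0 (Y(l) = 0*l = 0)
k = -1 (k = -(-2 - 1*(-2)) - 1 = -(-2 + 2) - 1 = -1*0 - 1 = 0 - 1 = -1)
D = 20/7 (D = -(-1)*(0 - 1*(-20))/7 = -(-1)*(0 + 20)/7 = -(-1)*20/7 = -⅐*(-20) = 20/7 ≈ 2.8571)
D² = (20/7)² = 400/49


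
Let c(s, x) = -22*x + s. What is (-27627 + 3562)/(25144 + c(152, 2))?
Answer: -24065/25252 ≈ -0.95299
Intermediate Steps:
c(s, x) = s - 22*x
(-27627 + 3562)/(25144 + c(152, 2)) = (-27627 + 3562)/(25144 + (152 - 22*2)) = -24065/(25144 + (152 - 44)) = -24065/(25144 + 108) = -24065/25252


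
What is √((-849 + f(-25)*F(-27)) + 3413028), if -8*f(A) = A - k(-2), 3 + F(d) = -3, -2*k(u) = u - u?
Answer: √13648641/2 ≈ 1847.2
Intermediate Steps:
k(u) = 0 (k(u) = -(u - u)/2 = -½*0 = 0)
F(d) = -6 (F(d) = -3 - 3 = -6)
f(A) = -A/8 (f(A) = -(A - 1*0)/8 = -(A + 0)/8 = -A/8)
√((-849 + f(-25)*F(-27)) + 3413028) = √((-849 - ⅛*(-25)*(-6)) + 3413028) = √((-849 + (25/8)*(-6)) + 3413028) = √((-849 - 75/4) + 3413028) = √(-3471/4 + 3413028) = √(13648641/4) = √13648641/2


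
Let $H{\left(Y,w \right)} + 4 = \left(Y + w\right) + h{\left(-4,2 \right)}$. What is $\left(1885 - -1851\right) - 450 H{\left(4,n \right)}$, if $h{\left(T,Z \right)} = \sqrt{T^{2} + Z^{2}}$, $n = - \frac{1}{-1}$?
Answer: $3286 - 900 \sqrt{5} \approx 1273.5$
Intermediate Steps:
$n = 1$ ($n = \left(-1\right) \left(-1\right) = 1$)
$H{\left(Y,w \right)} = -4 + Y + w + 2 \sqrt{5}$ ($H{\left(Y,w \right)} = -4 + \left(\left(Y + w\right) + \sqrt{\left(-4\right)^{2} + 2^{2}}\right) = -4 + \left(\left(Y + w\right) + \sqrt{16 + 4}\right) = -4 + \left(\left(Y + w\right) + \sqrt{20}\right) = -4 + \left(\left(Y + w\right) + 2 \sqrt{5}\right) = -4 + \left(Y + w + 2 \sqrt{5}\right) = -4 + Y + w + 2 \sqrt{5}$)
$\left(1885 - -1851\right) - 450 H{\left(4,n \right)} = \left(1885 - -1851\right) - 450 \left(-4 + 4 + 1 + 2 \sqrt{5}\right) = \left(1885 + 1851\right) - 450 \left(1 + 2 \sqrt{5}\right) = 3736 - \left(450 + 900 \sqrt{5}\right) = 3286 - 900 \sqrt{5}$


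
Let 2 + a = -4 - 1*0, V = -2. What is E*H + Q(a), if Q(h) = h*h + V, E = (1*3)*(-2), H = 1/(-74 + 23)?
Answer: 580/17 ≈ 34.118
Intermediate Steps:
a = -6 (a = -2 + (-4 - 1*0) = -2 + (-4 + 0) = -2 - 4 = -6)
H = -1/51 (H = 1/(-51) = -1/51 ≈ -0.019608)
E = -6 (E = 3*(-2) = -6)
Q(h) = -2 + h² (Q(h) = h*h - 2 = h² - 2 = -2 + h²)
E*H + Q(a) = -6*(-1/51) + (-2 + (-6)²) = 2/17 + (-2 + 36) = 2/17 + 34 = 580/17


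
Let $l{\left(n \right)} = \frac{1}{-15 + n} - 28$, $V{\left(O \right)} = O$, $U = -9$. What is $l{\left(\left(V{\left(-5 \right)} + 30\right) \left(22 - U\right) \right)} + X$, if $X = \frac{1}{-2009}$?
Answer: $- \frac{42750271}{1526840} \approx -27.999$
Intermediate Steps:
$X = - \frac{1}{2009} \approx -0.00049776$
$l{\left(n \right)} = -28 + \frac{1}{-15 + n}$ ($l{\left(n \right)} = \frac{1}{-15 + n} - 28 = -28 + \frac{1}{-15 + n}$)
$l{\left(\left(V{\left(-5 \right)} + 30\right) \left(22 - U\right) \right)} + X = \frac{421 - 28 \left(-5 + 30\right) \left(22 - -9\right)}{-15 + \left(-5 + 30\right) \left(22 - -9\right)} - \frac{1}{2009} = \frac{421 - 28 \cdot 25 \left(22 + 9\right)}{-15 + 25 \left(22 + 9\right)} - \frac{1}{2009} = \frac{421 - 28 \cdot 25 \cdot 31}{-15 + 25 \cdot 31} - \frac{1}{2009} = \frac{421 - 21700}{-15 + 775} - \frac{1}{2009} = \frac{421 - 21700}{760} - \frac{1}{2009} = \frac{1}{760} \left(-21279\right) - \frac{1}{2009} = - \frac{21279}{760} - \frac{1}{2009} = - \frac{42750271}{1526840}$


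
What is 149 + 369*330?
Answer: 121919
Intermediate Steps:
149 + 369*330 = 149 + 121770 = 121919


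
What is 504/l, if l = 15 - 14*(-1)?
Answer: 504/29 ≈ 17.379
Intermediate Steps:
l = 29 (l = 15 + 14 = 29)
504/l = 504/29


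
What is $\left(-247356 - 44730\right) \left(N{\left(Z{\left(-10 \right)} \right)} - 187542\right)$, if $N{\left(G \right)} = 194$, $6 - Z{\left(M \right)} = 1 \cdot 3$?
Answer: $54721727928$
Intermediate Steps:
$Z{\left(M \right)} = 3$ ($Z{\left(M \right)} = 6 - 1 \cdot 3 = 6 - 3 = 3$)
$\left(-247356 - 44730\right) \left(N{\left(Z{\left(-10 \right)} \right)} - 187542\right) = \left(-247356 - 44730\right) \left(194 - 187542\right) = \left(-292086\right) \left(-187348\right) = 54721727928$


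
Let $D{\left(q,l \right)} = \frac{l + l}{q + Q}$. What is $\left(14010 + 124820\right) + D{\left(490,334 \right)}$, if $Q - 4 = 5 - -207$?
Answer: $\frac{49007324}{353} \approx 1.3883 \cdot 10^{5}$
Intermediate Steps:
$Q = 216$ ($Q = 4 + \left(5 - -207\right) = 4 + \left(5 + 207\right) = 4 + 212 = 216$)
$D{\left(q,l \right)} = \frac{2 l}{216 + q}$ ($D{\left(q,l \right)} = \frac{l + l}{q + 216} = \frac{2 l}{216 + q}$)
$\left(14010 + 124820\right) + D{\left(490,334 \right)} = \left(14010 + 124820\right) + 2 \cdot 334 \frac{1}{216 + 490} = 138830 + 2 \cdot 334 \cdot \frac{1}{706} = 138830 + \frac{334}{353} = \frac{49007324}{353}$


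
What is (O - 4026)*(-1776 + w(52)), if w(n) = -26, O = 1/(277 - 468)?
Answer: 1385678534/191 ≈ 7.2549e+6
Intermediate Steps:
O = -1/191 (O = 1/(-191) = -1/191 ≈ -0.0052356)
(O - 4026)*(-1776 + w(52)) = (-1/191 - 4026)*(-1776 - 26) = -768967/191*(-1802) = 1385678534/191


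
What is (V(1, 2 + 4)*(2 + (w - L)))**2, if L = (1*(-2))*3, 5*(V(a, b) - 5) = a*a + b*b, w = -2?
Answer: 138384/25 ≈ 5535.4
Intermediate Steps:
V(a, b) = 5 + a**2/5 + b**2/5 (V(a, b) = 5 + (a*a + b*b)/5 = 5 + (a**2 + b**2)/5 = 5 + (a**2/5 + b**2/5) = 5 + a**2/5 + b**2/5)
L = -6 (L = -2*3 = -6)
(V(1, 2 + 4)*(2 + (w - L)))**2 = ((5 + (1/5)*1**2 + (2 + 4)**2/5)*(2 + (-2 - 1*(-6))))**2 = ((5 + (1/5)*1 + (1/5)*6**2)*(2 + (-2 + 6)))**2 = ((5 + 1/5 + (1/5)*36)*(2 + 4))**2 = ((5 + 1/5 + 36/5)*6)**2 = ((62/5)*6)**2 = (372/5)**2 = 138384/25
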